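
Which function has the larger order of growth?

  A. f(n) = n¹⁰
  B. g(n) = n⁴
A

f(n) = n¹⁰ is O(n¹⁰), while g(n) = n⁴ is O(n⁴).
Since O(n¹⁰) grows faster than O(n⁴), f(n) dominates.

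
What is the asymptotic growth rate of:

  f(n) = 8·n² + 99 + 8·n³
Θ(n³)

Order the terms by growth rate: 99 ≺ 8·n² ≺ 8·n³.
The fastest-growing term 8·n³ dominates as n → ∞; dropping its constant factor gives Θ(n³).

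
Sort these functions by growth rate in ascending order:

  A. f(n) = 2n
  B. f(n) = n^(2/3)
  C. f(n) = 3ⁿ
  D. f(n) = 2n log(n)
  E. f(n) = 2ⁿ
B < A < D < E < C

Comparing growth rates:
B = n^(2/3) is O(n^(2/3))
A = 2n is O(n)
D = 2n log(n) is O(n log n)
E = 2ⁿ is O(2ⁿ)
C = 3ⁿ is O(3ⁿ)

Therefore, the order from slowest to fastest is: B < A < D < E < C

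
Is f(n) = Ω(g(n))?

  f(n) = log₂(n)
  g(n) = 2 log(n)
True

f(n) = log₂(n) and g(n) = 2 log(n) are both O(log n).
Big-Ω permits equal growth rates (f ≥ c·g for some c > 0), so f(n) = Ω(g(n)) is true.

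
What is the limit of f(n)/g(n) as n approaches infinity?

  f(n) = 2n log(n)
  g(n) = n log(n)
2

Since 2n log(n) and n log(n) have the same growth rate (O(n log n)),
the ratio converges to a constant: 2.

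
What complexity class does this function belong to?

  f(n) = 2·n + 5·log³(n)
O(n)

The dominant term in 2·n + 5·log³(n) is 2·n, which is Θ(n).
Lower-order terms (5·log³(n)) are asymptotically negligible.
Constants are absorbed, so the tightest bound is O(n).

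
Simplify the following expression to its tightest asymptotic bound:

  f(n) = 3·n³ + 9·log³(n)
Θ(n³)

Order the terms by growth rate: 9·log³(n) ≺ 3·n³.
The fastest-growing term 3·n³ dominates as n → ∞; dropping its constant factor gives Θ(n³).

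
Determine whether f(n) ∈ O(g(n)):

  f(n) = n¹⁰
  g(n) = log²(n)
False

f(n) = n¹⁰ is O(n¹⁰), and g(n) = log²(n) is O(log² n).
Since O(n¹⁰) grows faster than O(log² n), f(n) = O(g(n)) is false.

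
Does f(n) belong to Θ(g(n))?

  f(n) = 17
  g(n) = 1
True

f(n) = 17 and g(n) = 1 are both O(1).
Since they have the same asymptotic growth rate, f(n) = Θ(g(n)) is true.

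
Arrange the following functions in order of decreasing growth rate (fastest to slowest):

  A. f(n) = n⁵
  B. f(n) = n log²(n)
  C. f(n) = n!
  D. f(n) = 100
C > A > B > D

Comparing growth rates:
C = n! is O(n!)
A = n⁵ is O(n⁵)
B = n log²(n) is O(n log² n)
D = 100 is O(1)

Therefore, the order from fastest to slowest is: C > A > B > D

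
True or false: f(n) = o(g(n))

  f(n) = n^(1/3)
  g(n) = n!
True

f(n) = n^(1/3) is O(n^(1/3)), and g(n) = n! is O(n!).
Since O(n^(1/3)) grows strictly slower than O(n!), f(n) = o(g(n)) is true.
This means lim(n→∞) f(n)/g(n) = 0.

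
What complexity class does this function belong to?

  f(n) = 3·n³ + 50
O(n³)

The dominant term in 3·n³ + 50 is 3·n³, which is Θ(n³).
Lower-order terms (50) are asymptotically negligible.
Constants are absorbed, so the tightest bound is O(n³).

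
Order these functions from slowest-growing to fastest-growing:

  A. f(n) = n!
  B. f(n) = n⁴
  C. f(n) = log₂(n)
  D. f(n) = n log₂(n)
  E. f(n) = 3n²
C < D < E < B < A

Comparing growth rates:
C = log₂(n) is O(log n)
D = n log₂(n) is O(n log n)
E = 3n² is O(n²)
B = n⁴ is O(n⁴)
A = n! is O(n!)

Therefore, the order from slowest to fastest is: C < D < E < B < A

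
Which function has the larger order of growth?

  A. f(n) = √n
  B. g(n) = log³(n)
A

f(n) = √n is O(√n), while g(n) = log³(n) is O(log³ n).
Since O(√n) grows faster than O(log³ n), f(n) dominates.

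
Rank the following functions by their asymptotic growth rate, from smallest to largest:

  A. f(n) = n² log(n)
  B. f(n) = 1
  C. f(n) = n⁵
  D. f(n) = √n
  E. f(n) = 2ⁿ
B < D < A < C < E

Comparing growth rates:
B = 1 is O(1)
D = √n is O(√n)
A = n² log(n) is O(n² log n)
C = n⁵ is O(n⁵)
E = 2ⁿ is O(2ⁿ)

Therefore, the order from slowest to fastest is: B < D < A < C < E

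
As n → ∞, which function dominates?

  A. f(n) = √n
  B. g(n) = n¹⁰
B

f(n) = √n is O(√n), while g(n) = n¹⁰ is O(n¹⁰).
Since O(n¹⁰) grows faster than O(√n), g(n) dominates.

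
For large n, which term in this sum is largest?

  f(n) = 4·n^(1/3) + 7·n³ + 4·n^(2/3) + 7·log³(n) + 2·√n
7·n³

Looking at each term:
  - 4·n^(1/3) is O(n^(1/3))
  - 7·n³ is O(n³)
  - 4·n^(2/3) is O(n^(2/3))
  - 7·log³(n) is O(log³ n)
  - 2·√n is O(√n)

The term 7·n³ (O(n³)) grows fastest and dominates all others.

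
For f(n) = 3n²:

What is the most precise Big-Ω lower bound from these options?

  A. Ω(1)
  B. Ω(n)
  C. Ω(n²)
C

f(n) = 3n² is Ω(n²).
All listed options are valid Big-Ω bounds (lower bounds),
but Ω(n²) is the tightest (largest valid bound).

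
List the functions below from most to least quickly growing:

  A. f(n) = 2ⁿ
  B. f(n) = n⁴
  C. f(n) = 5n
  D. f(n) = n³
A > B > D > C

Comparing growth rates:
A = 2ⁿ is O(2ⁿ)
B = n⁴ is O(n⁴)
D = n³ is O(n³)
C = 5n is O(n)

Therefore, the order from fastest to slowest is: A > B > D > C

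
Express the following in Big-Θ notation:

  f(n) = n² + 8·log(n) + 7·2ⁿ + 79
Θ(2ⁿ)

Order the terms by growth rate: 79 ≺ 8·log(n) ≺ n² ≺ 7·2ⁿ.
The fastest-growing term 7·2ⁿ dominates as n → ∞; dropping its constant factor gives Θ(2ⁿ).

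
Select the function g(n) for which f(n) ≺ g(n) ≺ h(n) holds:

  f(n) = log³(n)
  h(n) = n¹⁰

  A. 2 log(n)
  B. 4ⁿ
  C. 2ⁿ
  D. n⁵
D

We need g(n) with log³(n) = o(g(n)) and g(n) = o(n¹⁰), i.e. O(log³ n) ≺ g ≺ O(n¹⁰).
Check each option:
  A. 2 log(n) — O(log n) does not grow strictly faster than f(n)
  B. 4ⁿ — O(4ⁿ) does not grow strictly slower than h(n)
  C. 2ⁿ — O(2ⁿ) does not grow strictly slower than h(n)
  D. n⁵ — O(n⁵) is strictly between O(log³ n) and O(n¹⁰) ✓

Only option D (n⁵) lies strictly between.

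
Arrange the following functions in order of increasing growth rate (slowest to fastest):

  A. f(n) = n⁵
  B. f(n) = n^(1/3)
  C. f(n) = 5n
B < C < A

Comparing growth rates:
B = n^(1/3) is O(n^(1/3))
C = 5n is O(n)
A = n⁵ is O(n⁵)

Therefore, the order from slowest to fastest is: B < C < A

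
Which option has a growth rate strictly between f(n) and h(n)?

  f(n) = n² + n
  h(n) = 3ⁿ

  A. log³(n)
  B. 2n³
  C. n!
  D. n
B

We need g(n) with n² + n = o(g(n)) and g(n) = o(3ⁿ), i.e. O(n²) ≺ g ≺ O(3ⁿ).
Check each option:
  A. log³(n) — O(log³ n) does not grow strictly faster than f(n)
  B. 2n³ — O(n³) is strictly between O(n²) and O(3ⁿ) ✓
  C. n! — O(n!) does not grow strictly slower than h(n)
  D. n — O(n) does not grow strictly faster than f(n)

Only option B (2n³) lies strictly between.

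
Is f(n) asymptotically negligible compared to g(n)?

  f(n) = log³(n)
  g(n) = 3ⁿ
True

f(n) = log³(n) is O(log³ n), and g(n) = 3ⁿ is O(3ⁿ).
Since O(log³ n) grows strictly slower than O(3ⁿ), f(n) = o(g(n)) is true.
This means lim(n→∞) f(n)/g(n) = 0.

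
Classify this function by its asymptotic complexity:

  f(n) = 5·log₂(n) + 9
O(log n)

The dominant term in 5·log₂(n) + 9 is 5·log₂(n), which is Θ(log n).
Lower-order terms (9) are asymptotically negligible.
Constants are absorbed, so the tightest bound is O(log n).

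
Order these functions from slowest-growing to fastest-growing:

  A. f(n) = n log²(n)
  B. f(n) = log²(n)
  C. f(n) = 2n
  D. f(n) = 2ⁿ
B < C < A < D

Comparing growth rates:
B = log²(n) is O(log² n)
C = 2n is O(n)
A = n log²(n) is O(n log² n)
D = 2ⁿ is O(2ⁿ)

Therefore, the order from slowest to fastest is: B < C < A < D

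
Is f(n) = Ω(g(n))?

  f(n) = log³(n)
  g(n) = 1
True

f(n) = log³(n) is O(log³ n), and g(n) = 1 is O(1).
Since O(log³ n) grows at least as fast as O(1), f(n) = Ω(g(n)) is true.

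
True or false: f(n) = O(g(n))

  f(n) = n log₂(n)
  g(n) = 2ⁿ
True

f(n) = n log₂(n) is O(n log n), and g(n) = 2ⁿ is O(2ⁿ).
Since O(n log n) ⊆ O(2ⁿ) (f grows no faster than g), f(n) = O(g(n)) is true.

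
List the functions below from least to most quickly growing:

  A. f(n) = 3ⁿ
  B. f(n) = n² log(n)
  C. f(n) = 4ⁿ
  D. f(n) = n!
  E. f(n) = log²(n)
E < B < A < C < D

Comparing growth rates:
E = log²(n) is O(log² n)
B = n² log(n) is O(n² log n)
A = 3ⁿ is O(3ⁿ)
C = 4ⁿ is O(4ⁿ)
D = n! is O(n!)

Therefore, the order from slowest to fastest is: E < B < A < C < D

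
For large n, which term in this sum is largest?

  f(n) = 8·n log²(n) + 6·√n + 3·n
8·n log²(n)

Looking at each term:
  - 8·n log²(n) is O(n log² n)
  - 6·√n is O(√n)
  - 3·n is O(n)

The term 8·n log²(n) (O(n log² n)) grows fastest and dominates all others.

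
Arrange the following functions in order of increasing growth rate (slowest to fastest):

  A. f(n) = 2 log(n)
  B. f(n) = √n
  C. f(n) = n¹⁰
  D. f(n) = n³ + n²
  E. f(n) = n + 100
A < B < E < D < C

Comparing growth rates:
A = 2 log(n) is O(log n)
B = √n is O(√n)
E = n + 100 is O(n)
D = n³ + n² is O(n³)
C = n¹⁰ is O(n¹⁰)

Therefore, the order from slowest to fastest is: A < B < E < D < C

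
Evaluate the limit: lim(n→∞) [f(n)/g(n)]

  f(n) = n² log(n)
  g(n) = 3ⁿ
0

Since n² log(n) (O(n² log n)) grows slower than 3ⁿ (O(3ⁿ)),
the ratio f(n)/g(n) → 0 as n → ∞.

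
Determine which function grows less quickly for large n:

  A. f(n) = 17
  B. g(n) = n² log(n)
A

f(n) = 17 is O(1), while g(n) = n² log(n) is O(n² log n).
Since O(1) grows slower than O(n² log n), f(n) is dominated.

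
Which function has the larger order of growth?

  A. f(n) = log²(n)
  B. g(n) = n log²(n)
B

f(n) = log²(n) is O(log² n), while g(n) = n log²(n) is O(n log² n).
Since O(n log² n) grows faster than O(log² n), g(n) dominates.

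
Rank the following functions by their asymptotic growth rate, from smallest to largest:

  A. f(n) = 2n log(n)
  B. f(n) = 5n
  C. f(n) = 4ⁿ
B < A < C

Comparing growth rates:
B = 5n is O(n)
A = 2n log(n) is O(n log n)
C = 4ⁿ is O(4ⁿ)

Therefore, the order from slowest to fastest is: B < A < C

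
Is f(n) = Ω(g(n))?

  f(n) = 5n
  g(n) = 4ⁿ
False

f(n) = 5n is O(n), and g(n) = 4ⁿ is O(4ⁿ).
Since O(n) grows slower than O(4ⁿ), f(n) = Ω(g(n)) is false.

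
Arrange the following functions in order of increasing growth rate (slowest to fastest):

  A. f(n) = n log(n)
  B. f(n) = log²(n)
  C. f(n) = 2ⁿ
B < A < C

Comparing growth rates:
B = log²(n) is O(log² n)
A = n log(n) is O(n log n)
C = 2ⁿ is O(2ⁿ)

Therefore, the order from slowest to fastest is: B < A < C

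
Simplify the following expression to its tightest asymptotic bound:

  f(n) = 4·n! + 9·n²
Θ(n!)

Order the terms by growth rate: 9·n² ≺ 4·n!.
The fastest-growing term 4·n! dominates as n → ∞; dropping its constant factor gives Θ(n!).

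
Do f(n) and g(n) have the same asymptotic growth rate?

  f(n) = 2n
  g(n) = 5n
True

f(n) = 2n and g(n) = 5n are both O(n).
Since they have the same asymptotic growth rate, f(n) = Θ(g(n)) is true.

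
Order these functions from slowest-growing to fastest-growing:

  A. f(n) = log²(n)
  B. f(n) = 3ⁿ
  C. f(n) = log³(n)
A < C < B

Comparing growth rates:
A = log²(n) is O(log² n)
C = log³(n) is O(log³ n)
B = 3ⁿ is O(3ⁿ)

Therefore, the order from slowest to fastest is: A < C < B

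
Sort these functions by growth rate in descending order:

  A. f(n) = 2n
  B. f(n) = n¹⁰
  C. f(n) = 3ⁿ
C > B > A

Comparing growth rates:
C = 3ⁿ is O(3ⁿ)
B = n¹⁰ is O(n¹⁰)
A = 2n is O(n)

Therefore, the order from fastest to slowest is: C > B > A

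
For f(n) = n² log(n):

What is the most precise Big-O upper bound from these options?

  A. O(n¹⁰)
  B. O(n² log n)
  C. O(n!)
B

f(n) = n² log(n) is O(n² log n).
All listed options are valid Big-O bounds (upper bounds),
but O(n² log n) is the tightest (smallest valid bound).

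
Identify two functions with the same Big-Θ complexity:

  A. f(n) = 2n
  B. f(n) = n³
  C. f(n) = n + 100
A and C

Examining each function:
  A. 2n is O(n)
  B. n³ is O(n³)
  C. n + 100 is O(n)

Functions A and C both have the same complexity class.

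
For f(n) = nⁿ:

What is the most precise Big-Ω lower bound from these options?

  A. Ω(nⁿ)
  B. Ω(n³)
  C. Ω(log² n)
A

f(n) = nⁿ is Ω(nⁿ).
All listed options are valid Big-Ω bounds (lower bounds),
but Ω(nⁿ) is the tightest (largest valid bound).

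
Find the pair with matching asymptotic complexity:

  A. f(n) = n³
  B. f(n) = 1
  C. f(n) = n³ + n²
A and C

Examining each function:
  A. n³ is O(n³)
  B. 1 is O(1)
  C. n³ + n² is O(n³)

Functions A and C both have the same complexity class.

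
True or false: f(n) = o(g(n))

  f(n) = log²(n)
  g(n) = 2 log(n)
False

f(n) = log²(n) is O(log² n), and g(n) = 2 log(n) is O(log n).
Since O(log² n) grows faster than or equal to O(log n), f(n) = o(g(n)) is false.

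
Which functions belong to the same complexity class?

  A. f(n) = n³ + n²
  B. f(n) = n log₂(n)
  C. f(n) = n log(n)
B and C

Examining each function:
  A. n³ + n² is O(n³)
  B. n log₂(n) is O(n log n)
  C. n log(n) is O(n log n)

Functions B and C both have the same complexity class.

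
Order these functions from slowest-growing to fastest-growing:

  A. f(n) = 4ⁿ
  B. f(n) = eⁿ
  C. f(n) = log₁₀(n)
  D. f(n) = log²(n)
C < D < B < A

Comparing growth rates:
C = log₁₀(n) is O(log n)
D = log²(n) is O(log² n)
B = eⁿ is O(eⁿ)
A = 4ⁿ is O(4ⁿ)

Therefore, the order from slowest to fastest is: C < D < B < A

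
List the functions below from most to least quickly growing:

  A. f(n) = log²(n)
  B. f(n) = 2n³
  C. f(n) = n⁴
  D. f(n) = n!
D > C > B > A

Comparing growth rates:
D = n! is O(n!)
C = n⁴ is O(n⁴)
B = 2n³ is O(n³)
A = log²(n) is O(log² n)

Therefore, the order from fastest to slowest is: D > C > B > A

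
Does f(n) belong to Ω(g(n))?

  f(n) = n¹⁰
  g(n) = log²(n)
True

f(n) = n¹⁰ is O(n¹⁰), and g(n) = log²(n) is O(log² n).
Since O(n¹⁰) grows at least as fast as O(log² n), f(n) = Ω(g(n)) is true.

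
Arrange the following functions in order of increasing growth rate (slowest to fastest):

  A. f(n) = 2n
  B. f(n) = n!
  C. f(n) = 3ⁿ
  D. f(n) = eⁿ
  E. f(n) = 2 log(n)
E < A < D < C < B

Comparing growth rates:
E = 2 log(n) is O(log n)
A = 2n is O(n)
D = eⁿ is O(eⁿ)
C = 3ⁿ is O(3ⁿ)
B = n! is O(n!)

Therefore, the order from slowest to fastest is: E < A < D < C < B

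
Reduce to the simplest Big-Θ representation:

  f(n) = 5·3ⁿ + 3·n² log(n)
Θ(3ⁿ)

Order the terms by growth rate: 3·n² log(n) ≺ 5·3ⁿ.
The fastest-growing term 5·3ⁿ dominates as n → ∞; dropping its constant factor gives Θ(3ⁿ).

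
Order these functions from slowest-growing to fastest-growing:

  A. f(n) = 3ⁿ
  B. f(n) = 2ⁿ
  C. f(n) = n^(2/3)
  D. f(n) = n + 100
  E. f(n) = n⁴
C < D < E < B < A

Comparing growth rates:
C = n^(2/3) is O(n^(2/3))
D = n + 100 is O(n)
E = n⁴ is O(n⁴)
B = 2ⁿ is O(2ⁿ)
A = 3ⁿ is O(3ⁿ)

Therefore, the order from slowest to fastest is: C < D < E < B < A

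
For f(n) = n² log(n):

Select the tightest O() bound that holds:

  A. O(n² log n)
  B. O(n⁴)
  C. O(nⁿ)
A

f(n) = n² log(n) is O(n² log n).
All listed options are valid Big-O bounds (upper bounds),
but O(n² log n) is the tightest (smallest valid bound).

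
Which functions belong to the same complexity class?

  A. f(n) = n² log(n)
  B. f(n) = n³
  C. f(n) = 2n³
B and C

Examining each function:
  A. n² log(n) is O(n² log n)
  B. n³ is O(n³)
  C. 2n³ is O(n³)

Functions B and C both have the same complexity class.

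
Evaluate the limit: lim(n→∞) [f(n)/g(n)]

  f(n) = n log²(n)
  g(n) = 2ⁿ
0

Since n log²(n) (O(n log² n)) grows slower than 2ⁿ (O(2ⁿ)),
the ratio f(n)/g(n) → 0 as n → ∞.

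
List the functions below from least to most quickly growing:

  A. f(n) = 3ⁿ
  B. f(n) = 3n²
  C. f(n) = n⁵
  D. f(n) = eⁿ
B < C < D < A

Comparing growth rates:
B = 3n² is O(n²)
C = n⁵ is O(n⁵)
D = eⁿ is O(eⁿ)
A = 3ⁿ is O(3ⁿ)

Therefore, the order from slowest to fastest is: B < C < D < A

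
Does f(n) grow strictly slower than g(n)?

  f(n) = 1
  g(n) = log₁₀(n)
True

f(n) = 1 is O(1), and g(n) = log₁₀(n) is O(log n).
Since O(1) grows strictly slower than O(log n), f(n) = o(g(n)) is true.
This means lim(n→∞) f(n)/g(n) = 0.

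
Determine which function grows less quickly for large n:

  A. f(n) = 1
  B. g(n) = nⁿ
A

f(n) = 1 is O(1), while g(n) = nⁿ is O(nⁿ).
Since O(1) grows slower than O(nⁿ), f(n) is dominated.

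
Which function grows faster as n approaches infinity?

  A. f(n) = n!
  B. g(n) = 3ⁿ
A

f(n) = n! is O(n!), while g(n) = 3ⁿ is O(3ⁿ).
Since O(n!) grows faster than O(3ⁿ), f(n) dominates.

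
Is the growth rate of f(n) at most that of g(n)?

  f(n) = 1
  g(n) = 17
True

f(n) = 1 and g(n) = 17 are both O(1).
Big-O permits equal growth rates (f ≤ c·g for some c), so f(n) = O(g(n)) is true.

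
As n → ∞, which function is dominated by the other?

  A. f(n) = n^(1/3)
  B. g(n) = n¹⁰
A

f(n) = n^(1/3) is O(n^(1/3)), while g(n) = n¹⁰ is O(n¹⁰).
Since O(n^(1/3)) grows slower than O(n¹⁰), f(n) is dominated.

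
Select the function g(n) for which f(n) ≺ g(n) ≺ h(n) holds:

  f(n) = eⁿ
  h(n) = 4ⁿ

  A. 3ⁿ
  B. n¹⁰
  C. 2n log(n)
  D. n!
A

We need g(n) with eⁿ = o(g(n)) and g(n) = o(4ⁿ), i.e. O(eⁿ) ≺ g ≺ O(4ⁿ).
Check each option:
  A. 3ⁿ — O(3ⁿ) is strictly between O(eⁿ) and O(4ⁿ) ✓
  B. n¹⁰ — O(n¹⁰) does not grow strictly faster than f(n)
  C. 2n log(n) — O(n log n) does not grow strictly faster than f(n)
  D. n! — O(n!) does not grow strictly slower than h(n)

Only option A (3ⁿ) lies strictly between.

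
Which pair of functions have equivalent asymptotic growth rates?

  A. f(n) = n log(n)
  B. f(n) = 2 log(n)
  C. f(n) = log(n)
B and C

Examining each function:
  A. n log(n) is O(n log n)
  B. 2 log(n) is O(log n)
  C. log(n) is O(log n)

Functions B and C both have the same complexity class.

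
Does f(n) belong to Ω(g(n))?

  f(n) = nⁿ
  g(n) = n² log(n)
True

f(n) = nⁿ is O(nⁿ), and g(n) = n² log(n) is O(n² log n).
Since O(nⁿ) grows at least as fast as O(n² log n), f(n) = Ω(g(n)) is true.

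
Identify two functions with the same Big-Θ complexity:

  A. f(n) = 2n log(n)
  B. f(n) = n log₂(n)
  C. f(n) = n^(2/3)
A and B

Examining each function:
  A. 2n log(n) is O(n log n)
  B. n log₂(n) is O(n log n)
  C. n^(2/3) is O(n^(2/3))

Functions A and B both have the same complexity class.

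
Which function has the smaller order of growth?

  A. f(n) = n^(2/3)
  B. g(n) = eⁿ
A

f(n) = n^(2/3) is O(n^(2/3)), while g(n) = eⁿ is O(eⁿ).
Since O(n^(2/3)) grows slower than O(eⁿ), f(n) is dominated.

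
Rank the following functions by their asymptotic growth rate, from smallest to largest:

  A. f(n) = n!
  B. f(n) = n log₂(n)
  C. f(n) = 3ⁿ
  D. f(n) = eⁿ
B < D < C < A

Comparing growth rates:
B = n log₂(n) is O(n log n)
D = eⁿ is O(eⁿ)
C = 3ⁿ is O(3ⁿ)
A = n! is O(n!)

Therefore, the order from slowest to fastest is: B < D < C < A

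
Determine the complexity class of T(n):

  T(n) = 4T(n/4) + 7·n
Θ(n log n)

Master Theorem: a = 4, b = 4, f(n) = 7·n.
Compute the critical exponent d = log₄(4) = 1.
Compare f(n) = Θ(n) against n^d:
  k = 1 = d, so f(n) = Θ(n^d) — Case 2.
  Work is balanced across levels: T(n) = Θ(n^d log n) = Θ(n log n).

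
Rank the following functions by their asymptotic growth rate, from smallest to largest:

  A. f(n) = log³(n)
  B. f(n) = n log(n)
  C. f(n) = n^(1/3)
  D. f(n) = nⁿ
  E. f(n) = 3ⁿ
A < C < B < E < D

Comparing growth rates:
A = log³(n) is O(log³ n)
C = n^(1/3) is O(n^(1/3))
B = n log(n) is O(n log n)
E = 3ⁿ is O(3ⁿ)
D = nⁿ is O(nⁿ)

Therefore, the order from slowest to fastest is: A < C < B < E < D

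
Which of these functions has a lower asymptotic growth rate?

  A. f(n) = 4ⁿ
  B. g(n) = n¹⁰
B

f(n) = 4ⁿ is O(4ⁿ), while g(n) = n¹⁰ is O(n¹⁰).
Since O(n¹⁰) grows slower than O(4ⁿ), g(n) is dominated.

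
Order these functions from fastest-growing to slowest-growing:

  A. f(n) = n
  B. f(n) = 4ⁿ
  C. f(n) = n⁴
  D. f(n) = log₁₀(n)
B > C > A > D

Comparing growth rates:
B = 4ⁿ is O(4ⁿ)
C = n⁴ is O(n⁴)
A = n is O(n)
D = log₁₀(n) is O(log n)

Therefore, the order from fastest to slowest is: B > C > A > D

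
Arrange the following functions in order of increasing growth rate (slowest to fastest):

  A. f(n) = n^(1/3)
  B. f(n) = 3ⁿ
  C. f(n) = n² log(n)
A < C < B

Comparing growth rates:
A = n^(1/3) is O(n^(1/3))
C = n² log(n) is O(n² log n)
B = 3ⁿ is O(3ⁿ)

Therefore, the order from slowest to fastest is: A < C < B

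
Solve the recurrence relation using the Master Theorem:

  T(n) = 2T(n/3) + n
Θ(n)

Master Theorem: a = 2, b = 3, f(n) = n.
Compute the critical exponent d = log₃(2) = 0.631.
Compare f(n) = Θ(n) against n^d:
  k = 1 > d = 0.631, so f(n) = Ω(n^(d+ε)) — Case 3.
  Regularity: a·(n/b)^1/n^1 = a/b^1 = 2/3 < 1 ✓.
  The top-level work dominates: T(n) = Θ(f(n)) = Θ(n).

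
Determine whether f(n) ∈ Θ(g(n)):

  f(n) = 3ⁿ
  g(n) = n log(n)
False

f(n) = 3ⁿ is O(3ⁿ), and g(n) = n log(n) is O(n log n).
Since they have different growth rates, f(n) = Θ(g(n)) is false.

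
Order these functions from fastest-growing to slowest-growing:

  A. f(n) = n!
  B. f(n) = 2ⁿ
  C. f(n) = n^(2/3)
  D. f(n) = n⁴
A > B > D > C

Comparing growth rates:
A = n! is O(n!)
B = 2ⁿ is O(2ⁿ)
D = n⁴ is O(n⁴)
C = n^(2/3) is O(n^(2/3))

Therefore, the order from fastest to slowest is: A > B > D > C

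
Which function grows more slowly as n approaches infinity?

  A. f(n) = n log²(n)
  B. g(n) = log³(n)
B

f(n) = n log²(n) is O(n log² n), while g(n) = log³(n) is O(log³ n).
Since O(log³ n) grows slower than O(n log² n), g(n) is dominated.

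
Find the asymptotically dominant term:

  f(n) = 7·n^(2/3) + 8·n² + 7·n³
7·n³

Looking at each term:
  - 7·n^(2/3) is O(n^(2/3))
  - 8·n² is O(n²)
  - 7·n³ is O(n³)

The term 7·n³ (O(n³)) grows fastest and dominates all others.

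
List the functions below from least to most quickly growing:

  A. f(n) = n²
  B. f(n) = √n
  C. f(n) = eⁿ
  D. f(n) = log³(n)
D < B < A < C

Comparing growth rates:
D = log³(n) is O(log³ n)
B = √n is O(√n)
A = n² is O(n²)
C = eⁿ is O(eⁿ)

Therefore, the order from slowest to fastest is: D < B < A < C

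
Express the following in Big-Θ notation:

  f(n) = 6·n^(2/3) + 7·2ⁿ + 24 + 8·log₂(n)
Θ(2ⁿ)

Order the terms by growth rate: 24 ≺ 8·log₂(n) ≺ 6·n^(2/3) ≺ 7·2ⁿ.
The fastest-growing term 7·2ⁿ dominates as n → ∞; dropping its constant factor gives Θ(2ⁿ).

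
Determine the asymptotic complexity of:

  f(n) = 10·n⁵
O(n⁵)

The dominant term in 10·n⁵ is 10·n⁵, which is Θ(n⁵).
Constants are absorbed, so the tightest bound is O(n⁵).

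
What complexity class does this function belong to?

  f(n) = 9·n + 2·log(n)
O(n)

The dominant term in 9·n + 2·log(n) is 9·n, which is Θ(n).
Lower-order terms (2·log(n)) are asymptotically negligible.
Constants are absorbed, so the tightest bound is O(n).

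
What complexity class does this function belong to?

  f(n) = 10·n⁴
O(n⁴)

The dominant term in 10·n⁴ is 10·n⁴, which is Θ(n⁴).
Constants are absorbed, so the tightest bound is O(n⁴).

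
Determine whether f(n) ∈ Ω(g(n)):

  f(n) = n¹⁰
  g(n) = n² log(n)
True

f(n) = n¹⁰ is O(n¹⁰), and g(n) = n² log(n) is O(n² log n).
Since O(n¹⁰) grows at least as fast as O(n² log n), f(n) = Ω(g(n)) is true.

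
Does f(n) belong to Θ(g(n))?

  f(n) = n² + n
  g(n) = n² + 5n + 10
True

f(n) = n² + n and g(n) = n² + 5n + 10 are both O(n²).
Since they have the same asymptotic growth rate, f(n) = Θ(g(n)) is true.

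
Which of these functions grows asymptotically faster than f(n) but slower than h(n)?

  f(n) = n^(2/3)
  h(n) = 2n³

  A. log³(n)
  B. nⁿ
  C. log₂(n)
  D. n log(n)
D

We need g(n) with n^(2/3) = o(g(n)) and g(n) = o(2n³), i.e. O(n^(2/3)) ≺ g ≺ O(n³).
Check each option:
  A. log³(n) — O(log³ n) does not grow strictly faster than f(n)
  B. nⁿ — O(nⁿ) does not grow strictly slower than h(n)
  C. log₂(n) — O(log n) does not grow strictly faster than f(n)
  D. n log(n) — O(n log n) is strictly between O(n^(2/3)) and O(n³) ✓

Only option D (n log(n)) lies strictly between.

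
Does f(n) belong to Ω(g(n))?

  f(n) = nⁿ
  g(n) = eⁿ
True

f(n) = nⁿ is O(nⁿ), and g(n) = eⁿ is O(eⁿ).
Since O(nⁿ) grows at least as fast as O(eⁿ), f(n) = Ω(g(n)) is true.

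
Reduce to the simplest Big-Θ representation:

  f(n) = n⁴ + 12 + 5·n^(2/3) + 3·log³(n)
Θ(n⁴)

Order the terms by growth rate: 12 ≺ 3·log³(n) ≺ 5·n^(2/3) ≺ n⁴.
The fastest-growing term n⁴ dominates as n → ∞; dropping its constant factor gives Θ(n⁴).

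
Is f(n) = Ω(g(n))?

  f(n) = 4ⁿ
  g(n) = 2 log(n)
True

f(n) = 4ⁿ is O(4ⁿ), and g(n) = 2 log(n) is O(log n).
Since O(4ⁿ) grows at least as fast as O(log n), f(n) = Ω(g(n)) is true.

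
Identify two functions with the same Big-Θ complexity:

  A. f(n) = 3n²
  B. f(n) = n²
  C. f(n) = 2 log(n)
A and B

Examining each function:
  A. 3n² is O(n²)
  B. n² is O(n²)
  C. 2 log(n) is O(log n)

Functions A and B both have the same complexity class.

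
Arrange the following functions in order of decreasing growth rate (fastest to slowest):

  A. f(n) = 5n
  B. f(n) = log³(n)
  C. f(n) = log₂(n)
A > B > C

Comparing growth rates:
A = 5n is O(n)
B = log³(n) is O(log³ n)
C = log₂(n) is O(log n)

Therefore, the order from fastest to slowest is: A > B > C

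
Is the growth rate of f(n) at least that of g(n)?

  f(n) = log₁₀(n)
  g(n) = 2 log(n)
True

f(n) = log₁₀(n) and g(n) = 2 log(n) are both O(log n).
Big-Ω permits equal growth rates (f ≥ c·g for some c > 0), so f(n) = Ω(g(n)) is true.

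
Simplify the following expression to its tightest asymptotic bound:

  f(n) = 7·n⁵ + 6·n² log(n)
Θ(n⁵)

Order the terms by growth rate: 6·n² log(n) ≺ 7·n⁵.
The fastest-growing term 7·n⁵ dominates as n → ∞; dropping its constant factor gives Θ(n⁵).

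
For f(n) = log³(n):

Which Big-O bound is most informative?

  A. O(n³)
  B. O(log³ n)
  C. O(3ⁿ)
B

f(n) = log³(n) is O(log³ n).
All listed options are valid Big-O bounds (upper bounds),
but O(log³ n) is the tightest (smallest valid bound).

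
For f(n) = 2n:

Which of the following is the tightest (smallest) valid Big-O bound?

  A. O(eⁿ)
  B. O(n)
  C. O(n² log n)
B

f(n) = 2n is O(n).
All listed options are valid Big-O bounds (upper bounds),
but O(n) is the tightest (smallest valid bound).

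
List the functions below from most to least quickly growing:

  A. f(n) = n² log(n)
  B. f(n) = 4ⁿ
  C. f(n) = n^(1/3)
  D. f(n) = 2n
B > A > D > C

Comparing growth rates:
B = 4ⁿ is O(4ⁿ)
A = n² log(n) is O(n² log n)
D = 2n is O(n)
C = n^(1/3) is O(n^(1/3))

Therefore, the order from fastest to slowest is: B > A > D > C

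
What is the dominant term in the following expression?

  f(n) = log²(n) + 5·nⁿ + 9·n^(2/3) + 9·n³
5·nⁿ

Looking at each term:
  - log²(n) is O(log² n)
  - 5·nⁿ is O(nⁿ)
  - 9·n^(2/3) is O(n^(2/3))
  - 9·n³ is O(n³)

The term 5·nⁿ (O(nⁿ)) grows fastest and dominates all others.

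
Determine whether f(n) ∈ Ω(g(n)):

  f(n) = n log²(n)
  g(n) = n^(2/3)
True

f(n) = n log²(n) is O(n log² n), and g(n) = n^(2/3) is O(n^(2/3)).
Since O(n log² n) grows at least as fast as O(n^(2/3)), f(n) = Ω(g(n)) is true.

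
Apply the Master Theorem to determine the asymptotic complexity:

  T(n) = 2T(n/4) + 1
Θ(n^log₄(2))

Master Theorem: a = 2, b = 4, f(n) = 1.
Compute the critical exponent d = log₄(2) = 0.500.
Compare f(n) = Θ(1) against n^d:
  k = 0 < d = 0.500, so f(n) = O(n^(d-ε)) — Case 1.
  The recursion cost dominates: T(n) = Θ(n^d) = Θ(n^log₄(2)).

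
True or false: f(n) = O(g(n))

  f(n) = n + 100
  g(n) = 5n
True

f(n) = n + 100 and g(n) = 5n are both O(n).
Big-O permits equal growth rates (f ≤ c·g for some c), so f(n) = O(g(n)) is true.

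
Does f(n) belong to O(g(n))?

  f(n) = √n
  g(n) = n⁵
True

f(n) = √n is O(√n), and g(n) = n⁵ is O(n⁵).
Since O(√n) ⊆ O(n⁵) (f grows no faster than g), f(n) = O(g(n)) is true.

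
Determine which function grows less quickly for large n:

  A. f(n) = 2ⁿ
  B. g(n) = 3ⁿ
A

f(n) = 2ⁿ is O(2ⁿ), while g(n) = 3ⁿ is O(3ⁿ).
Since O(2ⁿ) grows slower than O(3ⁿ), f(n) is dominated.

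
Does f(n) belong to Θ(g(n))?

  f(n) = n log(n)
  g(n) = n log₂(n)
True

f(n) = n log(n) and g(n) = n log₂(n) are both O(n log n).
Since they have the same asymptotic growth rate, f(n) = Θ(g(n)) is true.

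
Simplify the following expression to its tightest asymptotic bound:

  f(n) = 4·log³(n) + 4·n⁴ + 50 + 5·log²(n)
Θ(n⁴)

Order the terms by growth rate: 50 ≺ 5·log²(n) ≺ 4·log³(n) ≺ 4·n⁴.
The fastest-growing term 4·n⁴ dominates as n → ∞; dropping its constant factor gives Θ(n⁴).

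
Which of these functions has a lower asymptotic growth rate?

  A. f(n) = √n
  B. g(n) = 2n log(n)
A

f(n) = √n is O(√n), while g(n) = 2n log(n) is O(n log n).
Since O(√n) grows slower than O(n log n), f(n) is dominated.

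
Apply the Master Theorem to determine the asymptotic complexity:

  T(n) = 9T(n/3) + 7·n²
Θ(n² log n)

Master Theorem: a = 9, b = 3, f(n) = 7·n².
Compute the critical exponent d = log₃(9) = 2.
Compare f(n) = Θ(n²) against n^d:
  k = 2 = d, so f(n) = Θ(n^d) — Case 2.
  Work is balanced across levels: T(n) = Θ(n^d log n) = Θ(n² log n).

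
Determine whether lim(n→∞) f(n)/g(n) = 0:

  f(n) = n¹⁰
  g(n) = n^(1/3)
False

f(n) = n¹⁰ is O(n¹⁰), and g(n) = n^(1/3) is O(n^(1/3)).
Since O(n¹⁰) grows faster than or equal to O(n^(1/3)), f(n) = o(g(n)) is false.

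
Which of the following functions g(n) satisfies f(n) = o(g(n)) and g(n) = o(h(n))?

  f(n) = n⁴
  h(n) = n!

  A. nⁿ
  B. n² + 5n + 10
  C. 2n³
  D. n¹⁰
D

We need g(n) with n⁴ = o(g(n)) and g(n) = o(n!), i.e. O(n⁴) ≺ g ≺ O(n!).
Check each option:
  A. nⁿ — O(nⁿ) does not grow strictly slower than h(n)
  B. n² + 5n + 10 — O(n²) does not grow strictly faster than f(n)
  C. 2n³ — O(n³) does not grow strictly faster than f(n)
  D. n¹⁰ — O(n¹⁰) is strictly between O(n⁴) and O(n!) ✓

Only option D (n¹⁰) lies strictly between.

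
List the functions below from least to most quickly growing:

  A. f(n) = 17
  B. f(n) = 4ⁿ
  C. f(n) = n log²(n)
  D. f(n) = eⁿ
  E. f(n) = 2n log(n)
A < E < C < D < B

Comparing growth rates:
A = 17 is O(1)
E = 2n log(n) is O(n log n)
C = n log²(n) is O(n log² n)
D = eⁿ is O(eⁿ)
B = 4ⁿ is O(4ⁿ)

Therefore, the order from slowest to fastest is: A < E < C < D < B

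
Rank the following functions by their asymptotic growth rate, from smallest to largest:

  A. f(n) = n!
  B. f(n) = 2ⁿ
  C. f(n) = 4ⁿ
B < C < A

Comparing growth rates:
B = 2ⁿ is O(2ⁿ)
C = 4ⁿ is O(4ⁿ)
A = n! is O(n!)

Therefore, the order from slowest to fastest is: B < C < A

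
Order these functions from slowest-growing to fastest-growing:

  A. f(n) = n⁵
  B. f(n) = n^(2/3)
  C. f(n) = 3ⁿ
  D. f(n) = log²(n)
D < B < A < C

Comparing growth rates:
D = log²(n) is O(log² n)
B = n^(2/3) is O(n^(2/3))
A = n⁵ is O(n⁵)
C = 3ⁿ is O(3ⁿ)

Therefore, the order from slowest to fastest is: D < B < A < C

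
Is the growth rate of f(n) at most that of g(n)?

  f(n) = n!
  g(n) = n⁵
False

f(n) = n! is O(n!), and g(n) = n⁵ is O(n⁵).
Since O(n!) grows faster than O(n⁵), f(n) = O(g(n)) is false.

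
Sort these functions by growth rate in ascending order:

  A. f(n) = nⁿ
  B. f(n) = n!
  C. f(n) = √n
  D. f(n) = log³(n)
D < C < B < A

Comparing growth rates:
D = log³(n) is O(log³ n)
C = √n is O(√n)
B = n! is O(n!)
A = nⁿ is O(nⁿ)

Therefore, the order from slowest to fastest is: D < C < B < A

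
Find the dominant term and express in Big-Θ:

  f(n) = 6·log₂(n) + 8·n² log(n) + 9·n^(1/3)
Θ(n² log n)

Order the terms by growth rate: 6·log₂(n) ≺ 9·n^(1/3) ≺ 8·n² log(n).
The fastest-growing term 8·n² log(n) dominates as n → ∞; dropping its constant factor gives Θ(n² log n).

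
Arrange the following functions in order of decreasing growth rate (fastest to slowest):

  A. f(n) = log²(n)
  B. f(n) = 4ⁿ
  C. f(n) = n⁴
B > C > A

Comparing growth rates:
B = 4ⁿ is O(4ⁿ)
C = n⁴ is O(n⁴)
A = log²(n) is O(log² n)

Therefore, the order from fastest to slowest is: B > C > A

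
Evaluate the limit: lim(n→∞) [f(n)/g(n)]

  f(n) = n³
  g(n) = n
∞

Since n³ (O(n³)) grows faster than n (O(n)),
the ratio f(n)/g(n) → ∞ as n → ∞.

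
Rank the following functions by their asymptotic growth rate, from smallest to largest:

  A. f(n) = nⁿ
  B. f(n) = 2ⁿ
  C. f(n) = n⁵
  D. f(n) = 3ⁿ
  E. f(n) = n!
C < B < D < E < A

Comparing growth rates:
C = n⁵ is O(n⁵)
B = 2ⁿ is O(2ⁿ)
D = 3ⁿ is O(3ⁿ)
E = n! is O(n!)
A = nⁿ is O(nⁿ)

Therefore, the order from slowest to fastest is: C < B < D < E < A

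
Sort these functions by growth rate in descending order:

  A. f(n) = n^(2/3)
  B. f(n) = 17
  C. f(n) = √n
A > C > B

Comparing growth rates:
A = n^(2/3) is O(n^(2/3))
C = √n is O(√n)
B = 17 is O(1)

Therefore, the order from fastest to slowest is: A > C > B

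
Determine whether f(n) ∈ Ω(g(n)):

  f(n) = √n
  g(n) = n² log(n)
False

f(n) = √n is O(√n), and g(n) = n² log(n) is O(n² log n).
Since O(√n) grows slower than O(n² log n), f(n) = Ω(g(n)) is false.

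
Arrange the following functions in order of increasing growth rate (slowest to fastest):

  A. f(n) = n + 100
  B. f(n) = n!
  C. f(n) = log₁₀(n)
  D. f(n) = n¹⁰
C < A < D < B

Comparing growth rates:
C = log₁₀(n) is O(log n)
A = n + 100 is O(n)
D = n¹⁰ is O(n¹⁰)
B = n! is O(n!)

Therefore, the order from slowest to fastest is: C < A < D < B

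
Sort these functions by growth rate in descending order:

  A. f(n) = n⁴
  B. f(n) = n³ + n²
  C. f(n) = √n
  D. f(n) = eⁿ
D > A > B > C

Comparing growth rates:
D = eⁿ is O(eⁿ)
A = n⁴ is O(n⁴)
B = n³ + n² is O(n³)
C = √n is O(√n)

Therefore, the order from fastest to slowest is: D > A > B > C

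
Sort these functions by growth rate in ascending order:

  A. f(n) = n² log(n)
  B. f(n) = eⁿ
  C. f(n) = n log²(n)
C < A < B

Comparing growth rates:
C = n log²(n) is O(n log² n)
A = n² log(n) is O(n² log n)
B = eⁿ is O(eⁿ)

Therefore, the order from slowest to fastest is: C < A < B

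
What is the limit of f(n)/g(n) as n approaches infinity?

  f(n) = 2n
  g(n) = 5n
2/5

Since 2n and 5n have the same growth rate (O(n)),
the ratio converges to a constant: 2/5.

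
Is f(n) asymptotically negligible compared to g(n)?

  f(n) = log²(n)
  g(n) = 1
False

f(n) = log²(n) is O(log² n), and g(n) = 1 is O(1).
Since O(log² n) grows faster than or equal to O(1), f(n) = o(g(n)) is false.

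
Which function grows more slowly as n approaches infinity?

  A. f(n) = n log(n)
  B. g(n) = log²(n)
B

f(n) = n log(n) is O(n log n), while g(n) = log²(n) is O(log² n).
Since O(log² n) grows slower than O(n log n), g(n) is dominated.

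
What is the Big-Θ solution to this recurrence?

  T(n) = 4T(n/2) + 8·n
Θ(n²)

Master Theorem: a = 4, b = 2, f(n) = 8·n.
Compute the critical exponent d = log₂(4) = 2.
Compare f(n) = Θ(n) against n^d:
  k = 1 < d = 2, so f(n) = O(n^(d-ε)) — Case 1.
  The recursion cost dominates: T(n) = Θ(n^d) = Θ(n²).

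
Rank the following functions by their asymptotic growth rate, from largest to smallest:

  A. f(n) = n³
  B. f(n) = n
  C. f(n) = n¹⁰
C > A > B

Comparing growth rates:
C = n¹⁰ is O(n¹⁰)
A = n³ is O(n³)
B = n is O(n)

Therefore, the order from fastest to slowest is: C > A > B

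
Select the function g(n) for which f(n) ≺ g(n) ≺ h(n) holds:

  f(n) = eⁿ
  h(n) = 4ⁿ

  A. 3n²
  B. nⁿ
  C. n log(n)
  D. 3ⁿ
D

We need g(n) with eⁿ = o(g(n)) and g(n) = o(4ⁿ), i.e. O(eⁿ) ≺ g ≺ O(4ⁿ).
Check each option:
  A. 3n² — O(n²) does not grow strictly faster than f(n)
  B. nⁿ — O(nⁿ) does not grow strictly slower than h(n)
  C. n log(n) — O(n log n) does not grow strictly faster than f(n)
  D. 3ⁿ — O(3ⁿ) is strictly between O(eⁿ) and O(4ⁿ) ✓

Only option D (3ⁿ) lies strictly between.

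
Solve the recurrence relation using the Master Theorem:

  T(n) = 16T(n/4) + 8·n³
Θ(n³)

Master Theorem: a = 16, b = 4, f(n) = 8·n³.
Compute the critical exponent d = log₄(16) = 2.
Compare f(n) = Θ(n³) against n^d:
  k = 3 > d = 2, so f(n) = Ω(n^(d+ε)) — Case 3.
  Regularity: a·(n/b)^3/n^3 = a/b^3 = 16/64 < 1 ✓.
  The top-level work dominates: T(n) = Θ(f(n)) = Θ(n³).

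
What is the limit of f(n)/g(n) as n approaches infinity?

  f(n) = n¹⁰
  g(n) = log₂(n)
∞

Since n¹⁰ (O(n¹⁰)) grows faster than log₂(n) (O(log n)),
the ratio f(n)/g(n) → ∞ as n → ∞.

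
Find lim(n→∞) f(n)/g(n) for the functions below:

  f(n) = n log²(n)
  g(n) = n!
0

Since n log²(n) (O(n log² n)) grows slower than n! (O(n!)),
the ratio f(n)/g(n) → 0 as n → ∞.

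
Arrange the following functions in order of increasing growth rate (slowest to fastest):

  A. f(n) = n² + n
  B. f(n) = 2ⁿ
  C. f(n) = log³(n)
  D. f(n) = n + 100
C < D < A < B

Comparing growth rates:
C = log³(n) is O(log³ n)
D = n + 100 is O(n)
A = n² + n is O(n²)
B = 2ⁿ is O(2ⁿ)

Therefore, the order from slowest to fastest is: C < D < A < B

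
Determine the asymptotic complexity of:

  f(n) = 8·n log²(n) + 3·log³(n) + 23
O(n log² n)

The dominant term in 8·n log²(n) + 3·log³(n) + 23 is 8·n log²(n), which is Θ(n log² n).
Lower-order terms (3·log³(n), 23) are asymptotically negligible.
Constants are absorbed, so the tightest bound is O(n log² n).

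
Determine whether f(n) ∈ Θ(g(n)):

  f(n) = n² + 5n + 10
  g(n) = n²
True

f(n) = n² + 5n + 10 and g(n) = n² are both O(n²).
Since they have the same asymptotic growth rate, f(n) = Θ(g(n)) is true.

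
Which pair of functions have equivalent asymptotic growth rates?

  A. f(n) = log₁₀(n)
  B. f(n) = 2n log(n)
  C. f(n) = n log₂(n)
B and C

Examining each function:
  A. log₁₀(n) is O(log n)
  B. 2n log(n) is O(n log n)
  C. n log₂(n) is O(n log n)

Functions B and C both have the same complexity class.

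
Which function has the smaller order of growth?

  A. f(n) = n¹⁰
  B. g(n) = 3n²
B

f(n) = n¹⁰ is O(n¹⁰), while g(n) = 3n² is O(n²).
Since O(n²) grows slower than O(n¹⁰), g(n) is dominated.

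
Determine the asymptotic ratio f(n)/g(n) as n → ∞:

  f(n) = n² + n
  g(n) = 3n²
1/3

Since n² + n and 3n² have the same growth rate (O(n²)),
the ratio converges to a constant: 1/3.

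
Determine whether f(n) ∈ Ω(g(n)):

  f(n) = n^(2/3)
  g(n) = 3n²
False

f(n) = n^(2/3) is O(n^(2/3)), and g(n) = 3n² is O(n²).
Since O(n^(2/3)) grows slower than O(n²), f(n) = Ω(g(n)) is false.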